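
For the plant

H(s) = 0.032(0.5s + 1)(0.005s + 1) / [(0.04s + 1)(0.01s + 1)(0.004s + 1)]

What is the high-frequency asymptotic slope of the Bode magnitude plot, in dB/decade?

Each pole contributes −20 dB/decade at high frequency; each zero contributes +20 dB/decade.
Net: 2 zero(s) − 3 pole(s) → -20 dB/decade.

-20 dB/decade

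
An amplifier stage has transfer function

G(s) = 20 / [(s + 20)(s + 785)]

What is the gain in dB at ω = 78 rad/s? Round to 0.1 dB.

At s = jω = j78:
pole (s+20): 20 + j78 → |·| = √(20²+78²) = √6484 ≈ 80.523, ∠ = arctan(78/20) ≈ 75.62°
pole (s+785): 785 + j78 → |·| = √(785²+78²) = √622309 ≈ 788.87, ∠ = arctan(78/785) ≈ 5.67°
|G| = 20 / 63522 ≈ 0.00031485
Gain = 20 log₁₀(0.00031485) ≈ -70.04 dB

-70.0 dB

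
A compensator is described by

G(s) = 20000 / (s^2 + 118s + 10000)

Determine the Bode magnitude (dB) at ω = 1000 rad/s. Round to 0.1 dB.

-34.0 dB

At s = jω = j1000:
quadratic: (j1000)² + 118·j1000 + 10000 = -990000 + j118000 → |·| ≈ 9.9701e+05, ∠ ≈ 173.20°
|G| = 20000 / 9.9701e+05 ≈ 0.02006
Gain = 20 log₁₀(0.02006) ≈ -33.95 dB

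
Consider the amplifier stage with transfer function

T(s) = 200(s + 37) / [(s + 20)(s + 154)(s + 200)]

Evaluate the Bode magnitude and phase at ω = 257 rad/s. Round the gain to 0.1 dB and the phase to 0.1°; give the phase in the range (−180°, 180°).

At s = jω = j257:
zero (s+37): 37 + j257 → |·| = √(37²+257²) = √67418 ≈ 259.65, ∠ = arctan(257/37) ≈ 81.81°
pole (s+20): 20 + j257 → |·| = √(20²+257²) = √66449 ≈ 257.78, ∠ = arctan(257/20) ≈ 85.55°
pole (s+154): 154 + j257 → |·| = √(154²+257²) = √89765 ≈ 299.61, ∠ = arctan(257/154) ≈ 59.07°
pole (s+200): 200 + j257 → |·| = √(200²+257²) = √106049 ≈ 325.65, ∠ = arctan(257/200) ≈ 52.11°
|T| = 200 · 259.65 / 2.5151e+07 ≈ 0.0020647
Gain = 20 log₁₀(0.0020647) ≈ -53.70 dB
∠T = 81.81° − 196.73° = -114.92°

-53.7 dB, -114.9°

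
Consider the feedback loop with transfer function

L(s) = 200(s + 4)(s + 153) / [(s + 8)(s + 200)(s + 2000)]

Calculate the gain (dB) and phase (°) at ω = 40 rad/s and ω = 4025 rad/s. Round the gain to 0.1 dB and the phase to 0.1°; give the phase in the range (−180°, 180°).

ω = 40: -22.3 dB, 7.8°; ω = 4025: -27.0 dB, -62.9°

At s = jω = j40:
zero (s+4): 4 + j40 → |·| = √(4²+40²) = √1616 ≈ 40.2, ∠ = arctan(40/4) ≈ 84.29°
zero (s+153): 153 + j40 → |·| = √(153²+40²) = √25009 ≈ 158.14, ∠ = arctan(40/153) ≈ 14.65°
pole (s+8): 8 + j40 → |·| = √(8²+40²) = √1664 ≈ 40.792, ∠ = arctan(40/8) ≈ 78.69°
pole (s+200): 200 + j40 → |·| = √(200²+40²) = √41600 ≈ 203.96, ∠ = arctan(40/200) ≈ 11.31°
pole (s+2000): 2000 + j40 → |·| = √(2000²+40²) = √4001600 ≈ 2000.4, ∠ = arctan(40/2000) ≈ 1.15°
|L| = 200 · 6357.2 / 1.6643e+07 ≈ 0.076395
Gain = 20 log₁₀(0.076395) ≈ -22.34 dB
∠L = 98.94° − 91.15° = 7.79°

At s = jω = j4025:
zero (s+4): 4 + j4025 → |·| = √(4²+4025²) = √16200641 ≈ 4025, ∠ = arctan(4025/4) ≈ 89.94°
zero (s+153): 153 + j4025 → |·| = √(153²+4025²) = √16224034 ≈ 4027.9, ∠ = arctan(4025/153) ≈ 87.82°
pole (s+8): 8 + j4025 → |·| = √(8²+4025²) = √16200689 ≈ 4025, ∠ = arctan(4025/8) ≈ 89.89°
pole (s+200): 200 + j4025 → |·| = √(200²+4025²) = √16240625 ≈ 4030, ∠ = arctan(4025/200) ≈ 87.16°
pole (s+2000): 2000 + j4025 → |·| = √(2000²+4025²) = √20200625 ≈ 4494.5, ∠ = arctan(4025/2000) ≈ 63.58°
|L| = 200 · 1.6212e+07 / 7.2904e+10 ≈ 0.044475
Gain = 20 log₁₀(0.044475) ≈ -27.04 dB
∠L = 177.76° − 240.63° = -62.87°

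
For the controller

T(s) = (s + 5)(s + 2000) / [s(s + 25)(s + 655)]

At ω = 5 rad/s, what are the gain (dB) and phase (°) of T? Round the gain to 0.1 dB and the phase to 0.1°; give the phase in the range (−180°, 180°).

-15.4 dB, -56.6°

At s = jω = j5:
zero (s+5): 5 + j5 → |·| = √(5²+5²) = √50 ≈ 7.0711, ∠ = arctan(5/5) ≈ 45.00°
zero (s+2000): 2000 + j5 → |·| = √(2000²+5²) = √4000025 ≈ 2000, ∠ = arctan(5/2000) ≈ 0.14°
pole (s+25): 25 + j5 → |·| = √(25²+5²) = √650 ≈ 25.495, ∠ = arctan(5/25) ≈ 11.31°
pole (s+655): 655 + j5 → |·| = √(655²+5²) = √429050 ≈ 655.02, ∠ = arctan(5/655) ≈ 0.44°
pole at origin: |s| = 5, ∠ = 90.00° (in denominator)
|T| = 1 · 14142 / 83499 ≈ 0.16937
Gain = 20 log₁₀(0.16937) ≈ -15.42 dB
∠T = 45.14° − 101.75° = -56.61°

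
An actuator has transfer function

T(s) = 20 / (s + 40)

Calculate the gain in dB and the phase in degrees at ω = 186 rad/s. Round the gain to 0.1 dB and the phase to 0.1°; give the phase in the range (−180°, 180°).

-19.6 dB, -77.9°

At s = jω = j186:
pole (s+40): 40 + j186 → |·| = √(40²+186²) = √36196 ≈ 190.25, ∠ = arctan(186/40) ≈ 77.86°
|T| = 20 / 190.25 ≈ 0.10512
Gain = 20 log₁₀(0.10512) ≈ -19.57 dB
∠T = 0.00° − 77.86° = -77.86°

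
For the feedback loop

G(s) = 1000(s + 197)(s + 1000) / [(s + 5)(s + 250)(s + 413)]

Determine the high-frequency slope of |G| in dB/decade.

Each pole contributes −20 dB/decade at high frequency; each zero contributes +20 dB/decade.
Net: 2 zero(s) − 3 pole(s) → -20 dB/decade.

-20 dB/decade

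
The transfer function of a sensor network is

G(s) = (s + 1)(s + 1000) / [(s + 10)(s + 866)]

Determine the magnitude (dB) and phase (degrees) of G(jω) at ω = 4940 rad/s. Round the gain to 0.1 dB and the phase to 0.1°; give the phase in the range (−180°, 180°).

0.0 dB, -1.4°

At s = jω = j4940:
zero (s+1): 1 + j4940 → |·| = √(1²+4940²) = √24403601 ≈ 4940, ∠ = arctan(4940/1) ≈ 89.99°
zero (s+1000): 1000 + j4940 → |·| = √(1000²+4940²) = √25403600 ≈ 5040.2, ∠ = arctan(4940/1000) ≈ 78.56°
pole (s+10): 10 + j4940 → |·| = √(10²+4940²) = √24403700 ≈ 4940, ∠ = arctan(4940/10) ≈ 89.88°
pole (s+866): 866 + j4940 → |·| = √(866²+4940²) = √25153556 ≈ 5015.3, ∠ = arctan(4940/866) ≈ 80.06°
|G| = 1 · 2.4899e+07 / 2.4776e+07 ≈ 1.005
Gain = 20 log₁₀(1.005) ≈ 0.04 dB
∠G = 168.55° − 169.94° = -1.39°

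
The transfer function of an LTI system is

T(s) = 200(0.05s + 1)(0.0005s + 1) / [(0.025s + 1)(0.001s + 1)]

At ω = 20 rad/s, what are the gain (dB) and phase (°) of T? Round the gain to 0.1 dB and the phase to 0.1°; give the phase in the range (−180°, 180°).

48.1 dB, 17.9°

At ω = 20 rad/s:
zero (1 + j20·0.05) = 1 + j1 → |·| ≈ 1.4142, ∠ ≈ 45.00°
zero (1 + j20·0.0005) = 1 + j0.01 → |·| ≈ 1, ∠ ≈ 0.57°
pole (1 + j20·0.025) = 1 + j0.5 → |·| ≈ 1.118, ∠ ≈ 26.57°
pole (1 + j20·0.001) = 1 + j0.02 → |·| ≈ 1.0002, ∠ ≈ 1.15°
|T| = 200 · 1.4142 · 1 / (1.118 · 1.0002) ≈ 252.94
Gain = 20 log₁₀(252.94) ≈ 48.06 dB
∠T = (45.00° + 0.57°) − (26.57° + 1.15°) = 17.85°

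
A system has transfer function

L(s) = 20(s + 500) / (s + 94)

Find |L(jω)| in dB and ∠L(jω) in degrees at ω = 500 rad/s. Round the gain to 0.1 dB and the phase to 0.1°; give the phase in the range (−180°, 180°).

At s = jω = j500:
zero (s+500): 500 + j500 → |·| = √(500²+500²) = √500000 ≈ 707.11, ∠ = arctan(500/500) ≈ 45.00°
pole (s+94): 94 + j500 → |·| = √(94²+500²) = √258836 ≈ 508.76, ∠ = arctan(500/94) ≈ 79.35°
|L| = 20 · 707.11 / 508.76 ≈ 27.797
Gain = 20 log₁₀(27.797) ≈ 28.88 dB
∠L = 45.00° − 79.35° = -34.35°

28.9 dB, -34.4°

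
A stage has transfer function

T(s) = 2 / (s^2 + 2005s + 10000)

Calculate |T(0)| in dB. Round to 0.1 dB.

-74.0 dB

T(0) = 2 / 10000 = 0.0002
20 log₁₀(0.0002) ≈ -73.98 dB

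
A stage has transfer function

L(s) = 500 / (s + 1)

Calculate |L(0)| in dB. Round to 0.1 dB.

54.0 dB

L(0) = 500 / (1) = 500
20 log₁₀(500) ≈ 53.98 dB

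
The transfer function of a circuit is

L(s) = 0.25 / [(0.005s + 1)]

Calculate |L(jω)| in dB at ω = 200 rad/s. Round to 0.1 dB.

At ω = 200 rad/s:
pole (1 + j200·0.005) = 1 + j1 → |·| ≈ 1.4142, ∠ ≈ 45.00°
|L| = 0.25 · 1 / (1.4142) ≈ 0.17678
Gain = 20 log₁₀(0.17678) ≈ -15.05 dB

-15.1 dB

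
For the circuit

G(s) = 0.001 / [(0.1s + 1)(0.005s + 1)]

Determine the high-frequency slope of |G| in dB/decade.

-40 dB/decade

Each pole contributes −20 dB/decade at high frequency; each zero contributes +20 dB/decade.
Net: 0 zero(s) − 2 pole(s) → -40 dB/decade.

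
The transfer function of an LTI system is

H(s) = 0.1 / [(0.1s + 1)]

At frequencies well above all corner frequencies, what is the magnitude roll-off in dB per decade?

Each pole contributes −20 dB/decade at high frequency; each zero contributes +20 dB/decade.
Net: 0 zero(s) − 1 pole(s) → -20 dB/decade.

-20 dB/decade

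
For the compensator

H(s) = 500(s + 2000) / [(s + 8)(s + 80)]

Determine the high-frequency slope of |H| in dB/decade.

Each pole contributes −20 dB/decade at high frequency; each zero contributes +20 dB/decade.
Net: 1 zero(s) − 2 pole(s) → -20 dB/decade.

-20 dB/decade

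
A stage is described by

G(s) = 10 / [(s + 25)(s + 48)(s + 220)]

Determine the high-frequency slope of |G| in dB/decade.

-60 dB/decade

Each pole contributes −20 dB/decade at high frequency; each zero contributes +20 dB/decade.
Net: 0 zero(s) − 3 pole(s) → -60 dB/decade.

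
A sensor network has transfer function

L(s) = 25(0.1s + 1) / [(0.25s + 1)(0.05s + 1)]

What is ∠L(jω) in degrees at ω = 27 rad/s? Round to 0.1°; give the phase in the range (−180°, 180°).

-65.4°

At ω = 27 rad/s:
zero (1 + j27·0.1) = 1 + j2.7 → |·| ≈ 2.8792, ∠ ≈ 69.68°
pole (1 + j27·0.25) = 1 + j6.75 → |·| ≈ 6.8237, ∠ ≈ 81.57°
pole (1 + j27·0.05) = 1 + j1.35 → |·| ≈ 1.68, ∠ ≈ 53.47°
∠L = (69.68°) − (81.57° + 53.47°) = -65.36°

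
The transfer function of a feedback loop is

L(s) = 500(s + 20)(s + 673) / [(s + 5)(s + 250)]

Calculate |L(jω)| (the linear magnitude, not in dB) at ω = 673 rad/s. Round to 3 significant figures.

663

At s = jω = j673:
zero (s+20): 20 + j673 → |·| = √(20²+673²) = √453329 ≈ 673.3, ∠ = arctan(673/20) ≈ 88.30°
zero (s+673): 673 + j673 → |·| = √(673²+673²) = √905858 ≈ 951.77, ∠ = arctan(673/673) ≈ 45.00°
pole (s+5): 5 + j673 → |·| = √(5²+673²) = √452954 ≈ 673.02, ∠ = arctan(673/5) ≈ 89.57°
pole (s+250): 250 + j673 → |·| = √(250²+673²) = √515429 ≈ 717.93, ∠ = arctan(673/250) ≈ 69.62°
|L| = 500 · 6.4083e+05 / 4.8318e+05 ≈ 663.14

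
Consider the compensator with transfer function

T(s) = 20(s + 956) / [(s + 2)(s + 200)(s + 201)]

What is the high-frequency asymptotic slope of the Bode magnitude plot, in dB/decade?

Each pole contributes −20 dB/decade at high frequency; each zero contributes +20 dB/decade.
Net: 1 zero(s) − 3 pole(s) → -40 dB/decade.

-40 dB/decade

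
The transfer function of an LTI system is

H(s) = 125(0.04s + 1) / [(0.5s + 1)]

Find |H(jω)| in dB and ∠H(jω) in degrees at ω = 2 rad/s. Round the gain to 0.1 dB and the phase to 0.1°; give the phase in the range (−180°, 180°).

39.0 dB, -40.4°

At ω = 2 rad/s:
zero (1 + j2·0.04) = 1 + j0.08 → |·| ≈ 1.0032, ∠ ≈ 4.57°
pole (1 + j2·0.5) = 1 + j1 → |·| ≈ 1.4142, ∠ ≈ 45.00°
|H| = 125 · 1.0032 / (1.4142) ≈ 88.672
Gain = 20 log₁₀(88.672) ≈ 38.96 dB
∠H = (4.57°) − (45.00°) = -40.43°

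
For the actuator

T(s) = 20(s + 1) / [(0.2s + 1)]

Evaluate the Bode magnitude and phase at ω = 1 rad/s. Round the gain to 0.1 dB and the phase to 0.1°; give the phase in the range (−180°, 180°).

At ω = 1 rad/s:
zero (1 + j1·1) = 1 + j1 → |·| ≈ 1.4142, ∠ ≈ 45.00°
pole (1 + j1·0.2) = 1 + j0.2 → |·| ≈ 1.0198, ∠ ≈ 11.31°
|T| = 20 · 1.4142 / (1.0198) ≈ 27.735
Gain = 20 log₁₀(27.735) ≈ 28.86 dB
∠T = (45.00°) − (11.31°) = 33.69°

28.9 dB, 33.7°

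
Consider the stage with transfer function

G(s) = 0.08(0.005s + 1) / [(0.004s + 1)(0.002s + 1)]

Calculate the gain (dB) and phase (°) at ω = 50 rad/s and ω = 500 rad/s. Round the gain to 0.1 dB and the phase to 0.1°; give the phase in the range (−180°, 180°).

At ω = 50 rad/s:
zero (1 + j50·0.005) = 1 + j0.25 → |·| ≈ 1.0308, ∠ ≈ 14.04°
pole (1 + j50·0.004) = 1 + j0.2 → |·| ≈ 1.0198, ∠ ≈ 11.31°
pole (1 + j50·0.002) = 1 + j0.1 → |·| ≈ 1.005, ∠ ≈ 5.71°
|G| = 0.08 · 1.0308 / (1.0198 · 1.005) ≈ 0.080461
Gain = 20 log₁₀(0.080461) ≈ -21.89 dB
∠G = (14.04°) − (11.31° + 5.71°) = -2.98°

At ω = 500 rad/s:
zero (1 + j500·0.005) = 1 + j2.5 → |·| ≈ 2.6926, ∠ ≈ 68.20°
pole (1 + j500·0.004) = 1 + j2 → |·| ≈ 2.2361, ∠ ≈ 63.43°
pole (1 + j500·0.002) = 1 + j1 → |·| ≈ 1.4142, ∠ ≈ 45.00°
|G| = 0.08 · 2.6926 / (2.2361 · 1.4142) ≈ 0.068118
Gain = 20 log₁₀(0.068118) ≈ -23.33 dB
∠G = (68.20°) − (63.43° + 45.00°) = -40.23°

ω = 50: -21.9 dB, -3.0°; ω = 500: -23.3 dB, -40.2°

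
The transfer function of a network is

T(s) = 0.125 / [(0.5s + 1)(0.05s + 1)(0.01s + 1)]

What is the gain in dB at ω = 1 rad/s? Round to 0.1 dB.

At ω = 1 rad/s:
pole (1 + j1·0.5) = 1 + j0.5 → |·| ≈ 1.118, ∠ ≈ 26.57°
pole (1 + j1·0.05) = 1 + j0.05 → |·| ≈ 1.0012, ∠ ≈ 2.86°
pole (1 + j1·0.01) = 1 + j0.01 → |·| ≈ 1, ∠ ≈ 0.57°
|T| = 0.125 · 1 / (1.118 · 1.0012 · 1) ≈ 0.11167
Gain = 20 log₁₀(0.11167) ≈ -19.04 dB

-19.0 dB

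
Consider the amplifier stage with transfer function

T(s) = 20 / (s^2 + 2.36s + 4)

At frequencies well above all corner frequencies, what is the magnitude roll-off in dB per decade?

-40 dB/decade

Each pole contributes −20 dB/decade at high frequency; each zero contributes +20 dB/decade.
Net: 0 zero(s) − 2 pole(s) → -40 dB/decade.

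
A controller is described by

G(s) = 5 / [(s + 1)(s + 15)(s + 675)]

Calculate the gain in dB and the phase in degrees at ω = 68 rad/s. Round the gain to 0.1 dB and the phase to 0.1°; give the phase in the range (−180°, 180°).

-116.2 dB, -172.5°

At s = jω = j68:
pole (s+1): 1 + j68 → |·| = √(1²+68²) = √4625 ≈ 68.007, ∠ = arctan(68/1) ≈ 89.16°
pole (s+15): 15 + j68 → |·| = √(15²+68²) = √4849 ≈ 69.635, ∠ = arctan(68/15) ≈ 77.56°
pole (s+675): 675 + j68 → |·| = √(675²+68²) = √460249 ≈ 678.42, ∠ = arctan(68/675) ≈ 5.75°
|G| = 5 / 3.2128e+06 ≈ 1.5563e-06
Gain = 20 log₁₀(1.5563e-06) ≈ -116.16 dB
∠G = 0.00° − 172.47° = -172.47°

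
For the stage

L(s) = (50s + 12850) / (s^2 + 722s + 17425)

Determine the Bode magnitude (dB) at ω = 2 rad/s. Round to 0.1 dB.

-2.7 dB

Substitute s = j2:
Numerator: 50(j2) + 12850 = 12850 + j100
Denominator: (j2)^2 + 722(j2) + 17425 = 17421 + j1444
|N| = √(12850² + 100²) ≈ 12850, ∠N ≈ 0.45°
|D| = √(17421² + 1444²) ≈ 17481, ∠D ≈ 4.74°
|L| = 12850 / 17481 ≈ 0.73508
Gain = 20 log₁₀(0.73508) ≈ -2.67 dB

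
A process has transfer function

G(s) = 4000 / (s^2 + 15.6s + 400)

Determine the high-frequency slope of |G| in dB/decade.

Each pole contributes −20 dB/decade at high frequency; each zero contributes +20 dB/decade.
Net: 0 zero(s) − 2 pole(s) → -40 dB/decade.

-40 dB/decade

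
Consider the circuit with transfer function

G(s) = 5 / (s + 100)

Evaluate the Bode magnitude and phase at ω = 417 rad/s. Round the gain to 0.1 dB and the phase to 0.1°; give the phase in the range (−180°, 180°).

-38.7 dB, -76.5°

Substitute s = j417:
Numerator: 5 = 5 + j0
Denominator: (j417) + 100 = 100 + j417
|N| = √(5² + 0²) ≈ 5, ∠N ≈ 0.00°
|D| = √(100² + 417²) ≈ 428.82, ∠D ≈ 76.51°
|G| = 5 / 428.82 ≈ 0.01166
Gain = 20 log₁₀(0.01166) ≈ -38.67 dB
∠G = 0.00° − 76.51° = -76.51°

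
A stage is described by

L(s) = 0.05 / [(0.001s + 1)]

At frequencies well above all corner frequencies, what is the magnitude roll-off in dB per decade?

-20 dB/decade

Each pole contributes −20 dB/decade at high frequency; each zero contributes +20 dB/decade.
Net: 0 zero(s) − 1 pole(s) → -20 dB/decade.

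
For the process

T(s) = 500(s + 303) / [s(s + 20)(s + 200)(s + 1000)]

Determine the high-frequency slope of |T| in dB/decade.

-60 dB/decade

Each pole contributes −20 dB/decade at high frequency; each zero contributes +20 dB/decade.
Net: 1 zero(s) − 4 pole(s) → -60 dB/decade.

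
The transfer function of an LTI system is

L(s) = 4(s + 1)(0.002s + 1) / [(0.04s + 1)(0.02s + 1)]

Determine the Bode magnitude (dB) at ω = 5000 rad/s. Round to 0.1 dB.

At ω = 5000 rad/s:
zero (1 + j5000·1) = 1 + j5000 → |·| ≈ 5000, ∠ ≈ 89.99°
zero (1 + j5000·0.002) = 1 + j10 → |·| ≈ 10.05, ∠ ≈ 84.29°
pole (1 + j5000·0.04) = 1 + j200 → |·| ≈ 200, ∠ ≈ 89.71°
pole (1 + j5000·0.02) = 1 + j100 → |·| ≈ 100, ∠ ≈ 89.43°
|L| = 4 · 5000 · 10.05 / (200 · 100) ≈ 10.05
Gain = 20 log₁₀(10.05) ≈ 20.04 dB

20.0 dB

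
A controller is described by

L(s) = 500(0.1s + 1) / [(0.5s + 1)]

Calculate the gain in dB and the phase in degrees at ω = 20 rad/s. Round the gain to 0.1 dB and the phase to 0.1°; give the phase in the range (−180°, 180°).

At ω = 20 rad/s:
zero (1 + j20·0.1) = 1 + j2 → |·| ≈ 2.2361, ∠ ≈ 63.43°
pole (1 + j20·0.5) = 1 + j10 → |·| ≈ 10.05, ∠ ≈ 84.29°
|L| = 500 · 2.2361 / (10.05) ≈ 111.25
Gain = 20 log₁₀(111.25) ≈ 40.93 dB
∠L = (63.43°) − (84.29°) = -20.86°

40.9 dB, -20.9°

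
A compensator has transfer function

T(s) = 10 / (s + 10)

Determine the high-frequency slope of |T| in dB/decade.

-20 dB/decade

Each pole contributes −20 dB/decade at high frequency; each zero contributes +20 dB/decade.
Net: 0 zero(s) − 1 pole(s) → -20 dB/decade.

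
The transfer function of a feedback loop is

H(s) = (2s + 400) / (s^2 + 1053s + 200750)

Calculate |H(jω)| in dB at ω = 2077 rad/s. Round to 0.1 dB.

Substitute s = j2077:
Numerator: 2(j2077) + 400 = 400 + j4154
Denominator: (j2077)^2 + 1053(j2077) + 200750 = -4113179 + j2187081
|N| = √(400² + 4154²) ≈ 4173.2, ∠N ≈ 84.50°
|D| = √(4113179² + 2187081²) ≈ 4.6585e+06, ∠D ≈ 152.00°
|H| = 4173.2 / 4.6585e+06 ≈ 0.00089582
Gain = 20 log₁₀(0.00089582) ≈ -60.96 dB

-61.0 dB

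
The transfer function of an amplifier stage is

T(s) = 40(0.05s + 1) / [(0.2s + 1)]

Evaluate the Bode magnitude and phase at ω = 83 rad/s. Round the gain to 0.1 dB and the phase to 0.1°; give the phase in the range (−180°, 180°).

20.2 dB, -10.1°

At ω = 83 rad/s:
zero (1 + j83·0.05) = 1 + j4.15 → |·| ≈ 4.2688, ∠ ≈ 76.45°
pole (1 + j83·0.2) = 1 + j16.6 → |·| ≈ 16.63, ∠ ≈ 86.55°
|T| = 40 · 4.2688 / (16.63) ≈ 10.268
Gain = 20 log₁₀(10.268) ≈ 20.23 dB
∠T = (76.45°) − (86.55°) = -10.10°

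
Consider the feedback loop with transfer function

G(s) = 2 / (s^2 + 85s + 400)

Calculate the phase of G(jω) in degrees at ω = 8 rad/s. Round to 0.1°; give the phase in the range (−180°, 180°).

-63.7°

Substitute s = j8:
Numerator: 2 = 2 + j0
Denominator: (j8)^2 + 85(j8) + 400 = 336 + j680
|N| = √(2² + 0²) ≈ 2, ∠N ≈ 0.00°
|D| = √(336² + 680²) ≈ 758.48, ∠D ≈ 63.71°
∠G = 0.00° − 63.71° = -63.71°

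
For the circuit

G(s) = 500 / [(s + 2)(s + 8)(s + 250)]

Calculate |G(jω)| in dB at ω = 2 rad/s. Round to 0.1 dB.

At s = jω = j2:
pole (s+2): 2 + j2 → |·| = √(2²+2²) = √8 ≈ 2.8284, ∠ = arctan(2/2) ≈ 45.00°
pole (s+8): 8 + j2 → |·| = √(8²+2²) = √68 ≈ 8.2462, ∠ = arctan(2/8) ≈ 14.04°
pole (s+250): 250 + j2 → |·| = √(250²+2²) = √62504 ≈ 250.01, ∠ = arctan(2/250) ≈ 0.46°
|G| = 500 / 5831.1 ≈ 0.085747
Gain = 20 log₁₀(0.085747) ≈ -21.34 dB

-21.3 dB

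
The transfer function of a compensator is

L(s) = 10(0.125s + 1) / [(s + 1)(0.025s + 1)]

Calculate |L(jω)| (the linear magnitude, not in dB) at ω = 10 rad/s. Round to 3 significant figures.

At ω = 10 rad/s:
zero (1 + j10·0.125) = 1 + j1.25 → |·| ≈ 1.6008, ∠ ≈ 51.34°
pole (1 + j10·1) = 1 + j10 → |·| ≈ 10.05, ∠ ≈ 84.29°
pole (1 + j10·0.025) = 1 + j0.25 → |·| ≈ 1.0308, ∠ ≈ 14.04°
|L| = 10 · 1.6008 / (10.05 · 1.0308) ≈ 1.5452

1.55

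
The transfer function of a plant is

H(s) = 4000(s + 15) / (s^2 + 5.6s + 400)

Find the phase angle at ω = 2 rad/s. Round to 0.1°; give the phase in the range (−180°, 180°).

At s = jω = j2:
zero (s+15): 15 + j2 → |·| = √(15²+2²) = √229 ≈ 15.133, ∠ = arctan(2/15) ≈ 7.59°
quadratic: (j2)² + 5.6·j2 + 400 = 396 + j11.2 → |·| ≈ 396.16, ∠ ≈ 1.62°
∠H = 7.59° − 1.62° = 5.97°

6.0°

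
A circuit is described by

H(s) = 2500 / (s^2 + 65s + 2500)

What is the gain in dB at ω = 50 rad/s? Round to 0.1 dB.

-2.3 dB

At s = jω = j50:
quadratic: (j50)² + 65·j50 + 2500 = 0 + j3250 → |·| ≈ 3250, ∠ ≈ 90.00°
|H| = 2500 / 3250 ≈ 0.76923
Gain = 20 log₁₀(0.76923) ≈ -2.28 dB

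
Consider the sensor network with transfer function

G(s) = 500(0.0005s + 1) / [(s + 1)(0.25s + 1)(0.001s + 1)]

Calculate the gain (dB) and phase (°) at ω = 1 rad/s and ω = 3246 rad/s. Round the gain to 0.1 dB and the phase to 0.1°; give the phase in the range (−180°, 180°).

At ω = 1 rad/s:
zero (1 + j1·0.0005) = 1 + j0.0005 → |·| ≈ 1, ∠ ≈ 0.03°
pole (1 + j1·1) = 1 + j1 → |·| ≈ 1.4142, ∠ ≈ 45.00°
pole (1 + j1·0.25) = 1 + j0.25 → |·| ≈ 1.0308, ∠ ≈ 14.04°
pole (1 + j1·0.001) = 1 + j0.001 → |·| ≈ 1, ∠ ≈ 0.06°
|G| = 500 · 1 / (1.4142 · 1.0308 · 1) ≈ 342.99
Gain = 20 log₁₀(342.99) ≈ 50.71 dB
∠G = (0.03°) − (45.00° + 14.04° + 0.06°) = -59.07°

At ω = 3246 rad/s:
zero (1 + j3246·0.0005) = 1 + j1.623 → |·| ≈ 1.9063, ∠ ≈ 58.36°
pole (1 + j3246·1) = 1 + j3246 → |·| ≈ 3246, ∠ ≈ 89.98°
pole (1 + j3246·0.25) = 1 + j811.5 → |·| ≈ 811.5, ∠ ≈ 89.93°
pole (1 + j3246·0.001) = 1 + j3.246 → |·| ≈ 3.3965, ∠ ≈ 72.88°
|G| = 500 · 1.9063 / (3246 · 811.5 · 3.3965) ≈ 0.00010654
Gain = 20 log₁₀(0.00010654) ≈ -79.45 dB
∠G = (58.36°) − (89.98° + 89.93° + 72.88°) = -194.43° ≡ 165.57° (principal value)

ω = 1: 50.7 dB, -59.1°; ω = 3246: -79.5 dB, 165.6°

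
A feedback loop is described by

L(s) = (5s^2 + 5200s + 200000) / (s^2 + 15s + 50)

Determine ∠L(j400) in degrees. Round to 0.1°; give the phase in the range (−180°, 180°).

Substitute s = j400:
Numerator: 5(j400)^2 + 5200(j400) + 200000 = -600000 + j2080000
Denominator: (j400)^2 + 15(j400) + 50 = -159950 + j6000
|N| = √(600000² + 2080000²) ≈ 2.1648e+06, ∠N ≈ 106.09°
|D| = √(159950² + 6000²) ≈ 1.6006e+05, ∠D ≈ 177.85°
∠L = 106.09° − 177.85° = -71.76°

-71.8°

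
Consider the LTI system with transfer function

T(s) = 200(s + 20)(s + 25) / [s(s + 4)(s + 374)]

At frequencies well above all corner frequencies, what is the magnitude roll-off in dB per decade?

-20 dB/decade

Each pole contributes −20 dB/decade at high frequency; each zero contributes +20 dB/decade.
Net: 2 zero(s) − 3 pole(s) → -20 dB/decade.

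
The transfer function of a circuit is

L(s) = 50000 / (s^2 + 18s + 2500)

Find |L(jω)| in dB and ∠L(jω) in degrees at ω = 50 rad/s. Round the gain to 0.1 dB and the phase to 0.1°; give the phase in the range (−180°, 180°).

At s = jω = j50:
quadratic: (j50)² + 18·j50 + 2500 = 0 + j900 → |·| ≈ 900, ∠ ≈ 90.00°
|L| = 50000 / 900 ≈ 55.556
Gain = 20 log₁₀(55.556) ≈ 34.89 dB
∠L = 0.00° − 90.00° = -90.00°

34.9 dB, -90.0°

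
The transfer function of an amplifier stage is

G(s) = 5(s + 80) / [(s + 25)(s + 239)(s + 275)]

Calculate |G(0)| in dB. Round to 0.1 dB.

G(0) = 5·80 / (25·239·275) ≈ 0.00024344
20 log₁₀(0.00024344) ≈ -72.27 dB

-72.3 dB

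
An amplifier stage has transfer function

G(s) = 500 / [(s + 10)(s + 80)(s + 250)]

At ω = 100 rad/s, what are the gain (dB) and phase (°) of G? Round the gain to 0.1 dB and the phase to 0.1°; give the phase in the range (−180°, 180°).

-76.8 dB, -157.4°

At s = jω = j100:
pole (s+10): 10 + j100 → |·| = √(10²+100²) = √10100 ≈ 100.5, ∠ = arctan(100/10) ≈ 84.29°
pole (s+80): 80 + j100 → |·| = √(80²+100²) = √16400 ≈ 128.06, ∠ = arctan(100/80) ≈ 51.34°
pole (s+250): 250 + j100 → |·| = √(250²+100²) = √72500 ≈ 269.26, ∠ = arctan(100/250) ≈ 21.80°
|G| = 500 / 3.4654e+06 ≈ 0.00014428
Gain = 20 log₁₀(0.00014428) ≈ -76.82 dB
∠G = 0.00° − 157.43° = -157.43°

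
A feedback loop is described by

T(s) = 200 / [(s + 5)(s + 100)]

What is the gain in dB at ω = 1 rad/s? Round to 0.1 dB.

At s = jω = j1:
pole (s+5): 5 + j1 → |·| = √(5²+1²) = √26 ≈ 5.099, ∠ = arctan(1/5) ≈ 11.31°
pole (s+100): 100 + j1 → |·| = √(100²+1²) = √10001 ≈ 100, ∠ = arctan(1/100) ≈ 0.57°
|T| = 200 / 509.9 ≈ 0.39223
Gain = 20 log₁₀(0.39223) ≈ -8.13 dB

-8.1 dB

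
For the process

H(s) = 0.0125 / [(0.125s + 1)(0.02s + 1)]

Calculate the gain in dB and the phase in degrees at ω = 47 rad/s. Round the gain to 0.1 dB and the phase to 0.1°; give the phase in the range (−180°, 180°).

-56.3 dB, -123.6°

At ω = 47 rad/s:
pole (1 + j47·0.125) = 1 + j5.875 → |·| ≈ 5.9595, ∠ ≈ 80.34°
pole (1 + j47·0.02) = 1 + j0.94 → |·| ≈ 1.3724, ∠ ≈ 43.23°
|H| = 0.0125 · 1 / (5.9595 · 1.3724) ≈ 0.0015283
Gain = 20 log₁₀(0.0015283) ≈ -56.32 dB
∠H = (0°) − (80.34° + 43.23°) = -123.57°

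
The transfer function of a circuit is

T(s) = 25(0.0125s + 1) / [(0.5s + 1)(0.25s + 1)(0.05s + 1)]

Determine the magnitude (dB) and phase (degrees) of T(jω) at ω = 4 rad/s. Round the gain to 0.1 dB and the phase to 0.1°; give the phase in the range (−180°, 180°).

17.8 dB, -116.9°

At ω = 4 rad/s:
zero (1 + j4·0.0125) = 1 + j0.05 → |·| ≈ 1.0012, ∠ ≈ 2.86°
pole (1 + j4·0.5) = 1 + j2 → |·| ≈ 2.2361, ∠ ≈ 63.43°
pole (1 + j4·0.25) = 1 + j1 → |·| ≈ 1.4142, ∠ ≈ 45.00°
pole (1 + j4·0.05) = 1 + j0.2 → |·| ≈ 1.0198, ∠ ≈ 11.31°
|T| = 25 · 1.0012 / (2.2361 · 1.4142 · 1.0198) ≈ 7.7615
Gain = 20 log₁₀(7.7615) ≈ 17.80 dB
∠T = (2.86°) − (63.43° + 45.00° + 11.31°) = -116.88°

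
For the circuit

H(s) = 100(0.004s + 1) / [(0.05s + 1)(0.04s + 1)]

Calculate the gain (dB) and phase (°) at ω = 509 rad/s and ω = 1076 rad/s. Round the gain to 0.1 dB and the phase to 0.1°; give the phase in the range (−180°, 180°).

At ω = 509 rad/s:
zero (1 + j509·0.004) = 1 + j2.036 → |·| ≈ 2.2683, ∠ ≈ 63.84°
pole (1 + j509·0.05) = 1 + j25.45 → |·| ≈ 25.47, ∠ ≈ 87.75°
pole (1 + j509·0.04) = 1 + j20.36 → |·| ≈ 20.385, ∠ ≈ 87.19°
|H| = 100 · 2.2683 / (25.47 · 20.385) ≈ 0.43688
Gain = 20 log₁₀(0.43688) ≈ -7.19 dB
∠H = (63.84°) − (87.75° + 87.19°) = -111.10°

At ω = 1076 rad/s:
zero (1 + j1076·0.004) = 1 + j4.304 → |·| ≈ 4.4186, ∠ ≈ 76.92°
pole (1 + j1076·0.05) = 1 + j53.8 → |·| ≈ 53.809, ∠ ≈ 88.94°
pole (1 + j1076·0.04) = 1 + j43.04 → |·| ≈ 43.052, ∠ ≈ 88.67°
|H| = 100 · 4.4186 / (53.809 · 43.052) ≈ 0.19074
Gain = 20 log₁₀(0.19074) ≈ -14.39 dB
∠H = (76.92°) − (88.94° + 88.67°) = -100.69°

ω = 509: -7.2 dB, -111.1°; ω = 1076: -14.4 dB, -100.7°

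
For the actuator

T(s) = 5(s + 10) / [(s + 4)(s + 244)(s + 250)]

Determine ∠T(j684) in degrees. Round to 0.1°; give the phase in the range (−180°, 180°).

-140.8°

At s = jω = j684:
zero (s+10): 10 + j684 → |·| = √(10²+684²) = √467956 ≈ 684.07, ∠ = arctan(684/10) ≈ 89.16°
pole (s+4): 4 + j684 → |·| = √(4²+684²) = √467872 ≈ 684.01, ∠ = arctan(684/4) ≈ 89.66°
pole (s+244): 244 + j684 → |·| = √(244²+684²) = √527392 ≈ 726.22, ∠ = arctan(684/244) ≈ 70.37°
pole (s+250): 250 + j684 → |·| = √(250²+684²) = √530356 ≈ 728.26, ∠ = arctan(684/250) ≈ 69.92°
∠T = 89.16° − 229.95° = -140.79°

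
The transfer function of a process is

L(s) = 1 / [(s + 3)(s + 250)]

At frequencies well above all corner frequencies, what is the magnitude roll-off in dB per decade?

-40 dB/decade

Each pole contributes −20 dB/decade at high frequency; each zero contributes +20 dB/decade.
Net: 0 zero(s) − 2 pole(s) → -40 dB/decade.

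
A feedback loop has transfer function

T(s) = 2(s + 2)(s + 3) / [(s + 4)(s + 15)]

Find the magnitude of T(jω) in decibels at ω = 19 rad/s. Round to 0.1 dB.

At s = jω = j19:
zero (s+2): 2 + j19 → |·| = √(2²+19²) = √365 ≈ 19.105, ∠ = arctan(19/2) ≈ 83.99°
zero (s+3): 3 + j19 → |·| = √(3²+19²) = √370 ≈ 19.235, ∠ = arctan(19/3) ≈ 81.03°
pole (s+4): 4 + j19 → |·| = √(4²+19²) = √377 ≈ 19.416, ∠ = arctan(19/4) ≈ 78.11°
pole (s+15): 15 + j19 → |·| = √(15²+19²) = √586 ≈ 24.207, ∠ = arctan(19/15) ≈ 51.71°
|T| = 2 · 367.48 / 470 ≈ 1.5637
Gain = 20 log₁₀(1.5637) ≈ 3.88 dB

3.9 dB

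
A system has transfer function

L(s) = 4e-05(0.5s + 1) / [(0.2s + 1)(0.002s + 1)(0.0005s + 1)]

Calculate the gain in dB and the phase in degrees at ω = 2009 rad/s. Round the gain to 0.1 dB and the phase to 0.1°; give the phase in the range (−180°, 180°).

At ω = 2009 rad/s:
zero (1 + j2009·0.5) = 1 + j1004.5 → |·| ≈ 1004.5, ∠ ≈ 89.94°
pole (1 + j2009·0.2) = 1 + j401.8 → |·| ≈ 401.8, ∠ ≈ 89.86°
pole (1 + j2009·0.002) = 1 + j4.018 → |·| ≈ 4.1406, ∠ ≈ 76.02°
pole (1 + j2009·0.0005) = 1 + j1.0045 → |·| ≈ 1.4174, ∠ ≈ 45.13°
|L| = 4e-05 · 1004.5 / (401.8 · 4.1406 · 1.4174) ≈ 1.7039e-05
Gain = 20 log₁₀(1.7039e-05) ≈ -95.37 dB
∠L = (89.94°) − (89.86° + 76.02° + 45.13°) = -121.07°

-95.4 dB, -121.1°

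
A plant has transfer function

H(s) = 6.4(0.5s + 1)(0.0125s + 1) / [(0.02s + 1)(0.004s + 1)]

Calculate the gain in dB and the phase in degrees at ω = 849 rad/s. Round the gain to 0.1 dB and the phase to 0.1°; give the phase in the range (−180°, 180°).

53.6 dB, 14.3°

At ω = 849 rad/s:
zero (1 + j849·0.5) = 1 + j424.5 → |·| ≈ 424.5, ∠ ≈ 89.87°
zero (1 + j849·0.0125) = 1 + j10.6125 → |·| ≈ 10.66, ∠ ≈ 84.62°
pole (1 + j849·0.02) = 1 + j16.98 → |·| ≈ 17.009, ∠ ≈ 86.63°
pole (1 + j849·0.004) = 1 + j3.396 → |·| ≈ 3.5402, ∠ ≈ 73.59°
|H| = 6.4 · 424.5 · 10.66 / (17.009 · 3.5402) ≈ 480.96
Gain = 20 log₁₀(480.96) ≈ 53.64 dB
∠H = (89.87° + 84.62°) − (86.63° + 73.59°) = 14.27°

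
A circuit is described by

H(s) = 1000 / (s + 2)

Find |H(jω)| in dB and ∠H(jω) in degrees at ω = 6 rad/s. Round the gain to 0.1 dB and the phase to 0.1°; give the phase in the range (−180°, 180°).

Substitute s = j6:
Numerator: 1000 = 1000 + j0
Denominator: (j6) + 2 = 2 + j6
|N| = √(1000² + 0²) ≈ 1000, ∠N ≈ 0.00°
|D| = √(2² + 6²) ≈ 6.3246, ∠D ≈ 71.57°
|H| = 1000 / 6.3246 ≈ 158.11
Gain = 20 log₁₀(158.11) ≈ 43.98 dB
∠H = 0.00° − 71.57° = -71.57°

44.0 dB, -71.6°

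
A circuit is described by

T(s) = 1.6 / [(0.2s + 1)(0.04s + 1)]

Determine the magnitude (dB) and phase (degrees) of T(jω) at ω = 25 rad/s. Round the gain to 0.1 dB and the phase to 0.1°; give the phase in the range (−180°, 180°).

At ω = 25 rad/s:
pole (1 + j25·0.2) = 1 + j5 → |·| ≈ 5.099, ∠ ≈ 78.69°
pole (1 + j25·0.04) = 1 + j1 → |·| ≈ 1.4142, ∠ ≈ 45.00°
|T| = 1.6 · 1 / (5.099 · 1.4142) ≈ 0.22188
Gain = 20 log₁₀(0.22188) ≈ -13.08 dB
∠T = (0°) − (78.69° + 45.00°) = -123.69°

-13.1 dB, -123.7°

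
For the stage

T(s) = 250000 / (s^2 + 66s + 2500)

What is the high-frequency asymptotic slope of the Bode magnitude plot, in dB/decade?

Each pole contributes −20 dB/decade at high frequency; each zero contributes +20 dB/decade.
Net: 0 zero(s) − 2 pole(s) → -40 dB/decade.

-40 dB/decade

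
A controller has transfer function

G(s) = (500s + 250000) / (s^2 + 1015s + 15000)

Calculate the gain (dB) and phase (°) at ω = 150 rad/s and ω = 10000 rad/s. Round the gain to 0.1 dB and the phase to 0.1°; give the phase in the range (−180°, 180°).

ω = 150: 4.7 dB, -76.1°; ω = 10000: -26.1 dB, -87.1°

Substitute s = j150:
Numerator: 500(j150) + 250000 = 250000 + j75000
Denominator: (j150)^2 + 1015(j150) + 15000 = -7500 + j152250
|N| = √(250000² + 75000²) ≈ 2.6101e+05, ∠N ≈ 16.70°
|D| = √(7500² + 152250²) ≈ 1.5243e+05, ∠D ≈ 92.82°
|G| = 2.6101e+05 / 1.5243e+05 ≈ 1.7123
Gain = 20 log₁₀(1.7123) ≈ 4.67 dB
∠G = 16.70° − 92.82° = -76.12°

Substitute s = j10000:
Numerator: 500(j10000) + 250000 = 250000 + j5000000
Denominator: (j10000)^2 + 1015(j10000) + 15000 = -99985000 + j10150000
|N| = √(250000² + 5000000²) ≈ 5.0062e+06, ∠N ≈ 87.14°
|D| = √(99985000² + 10150000²) ≈ 1.005e+08, ∠D ≈ 174.20°
|G| = 5.0062e+06 / 1.005e+08 ≈ 0.049813
Gain = 20 log₁₀(0.049813) ≈ -26.05 dB
∠G = 87.14° − 174.20° = -87.06°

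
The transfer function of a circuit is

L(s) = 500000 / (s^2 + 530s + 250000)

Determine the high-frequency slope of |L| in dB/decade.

-40 dB/decade

Each pole contributes −20 dB/decade at high frequency; each zero contributes +20 dB/decade.
Net: 0 zero(s) − 2 pole(s) → -40 dB/decade.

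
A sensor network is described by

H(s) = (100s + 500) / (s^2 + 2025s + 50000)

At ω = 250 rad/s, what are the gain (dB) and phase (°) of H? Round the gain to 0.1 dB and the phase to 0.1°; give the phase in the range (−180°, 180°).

-26.1 dB, -2.6°

Substitute s = j250:
Numerator: 100(j250) + 500 = 500 + j25000
Denominator: (j250)^2 + 2025(j250) + 50000 = -12500 + j506250
|N| = √(500² + 25000²) ≈ 25005, ∠N ≈ 88.85°
|D| = √(12500² + 506250²) ≈ 5.064e+05, ∠D ≈ 91.41°
|H| = 25005 / 5.064e+05 ≈ 0.049378
Gain = 20 log₁₀(0.049378) ≈ -26.13 dB
∠H = 88.85° − 91.41° = -2.56°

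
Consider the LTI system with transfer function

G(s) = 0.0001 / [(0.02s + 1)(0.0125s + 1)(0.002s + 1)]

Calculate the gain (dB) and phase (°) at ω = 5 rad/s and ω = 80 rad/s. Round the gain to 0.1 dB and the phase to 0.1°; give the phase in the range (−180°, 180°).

At ω = 5 rad/s:
pole (1 + j5·0.02) = 1 + j0.1 → |·| ≈ 1.005, ∠ ≈ 5.71°
pole (1 + j5·0.0125) = 1 + j0.0625 → |·| ≈ 1.002, ∠ ≈ 3.58°
pole (1 + j5·0.002) = 1 + j0.01 → |·| ≈ 1, ∠ ≈ 0.57°
|G| = 0.0001 · 1 / (1.005 · 1.002 · 1) ≈ 9.9304e-05
Gain = 20 log₁₀(9.9304e-05) ≈ -80.06 dB
∠G = (0°) − (5.71° + 3.58° + 0.57°) = -9.86°

At ω = 80 rad/s:
pole (1 + j80·0.02) = 1 + j1.6 → |·| ≈ 1.8868, ∠ ≈ 57.99°
pole (1 + j80·0.0125) = 1 + j1 → |·| ≈ 1.4142, ∠ ≈ 45.00°
pole (1 + j80·0.002) = 1 + j0.16 → |·| ≈ 1.0127, ∠ ≈ 9.09°
|G| = 0.0001 · 1 / (1.8868 · 1.4142 · 1.0127) ≈ 3.7007e-05
Gain = 20 log₁₀(3.7007e-05) ≈ -88.63 dB
∠G = (0°) − (57.99° + 45.00° + 9.09°) = -112.08°

ω = 5: -80.1 dB, -9.9°; ω = 80: -88.6 dB, -112.1°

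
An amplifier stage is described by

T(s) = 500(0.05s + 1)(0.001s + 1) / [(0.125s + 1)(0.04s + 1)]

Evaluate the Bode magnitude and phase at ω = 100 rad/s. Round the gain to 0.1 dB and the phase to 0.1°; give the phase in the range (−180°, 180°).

33.9 dB, -77.0°

At ω = 100 rad/s:
zero (1 + j100·0.05) = 1 + j5 → |·| ≈ 5.099, ∠ ≈ 78.69°
zero (1 + j100·0.001) = 1 + j0.1 → |·| ≈ 1.005, ∠ ≈ 5.71°
pole (1 + j100·0.125) = 1 + j12.5 → |·| ≈ 12.54, ∠ ≈ 85.43°
pole (1 + j100·0.04) = 1 + j4 → |·| ≈ 4.1231, ∠ ≈ 75.96°
|T| = 500 · 5.099 · 1.005 / (12.54 · 4.1231) ≈ 49.556
Gain = 20 log₁₀(49.556) ≈ 33.90 dB
∠T = (78.69° + 5.71°) − (85.43° + 75.96°) = -76.99°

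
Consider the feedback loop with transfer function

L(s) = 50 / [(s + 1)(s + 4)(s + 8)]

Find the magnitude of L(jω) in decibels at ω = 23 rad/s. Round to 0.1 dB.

At s = jω = j23:
pole (s+1): 1 + j23 → |·| = √(1²+23²) = √530 ≈ 23.022, ∠ = arctan(23/1) ≈ 87.51°
pole (s+4): 4 + j23 → |·| = √(4²+23²) = √545 ≈ 23.345, ∠ = arctan(23/4) ≈ 80.13°
pole (s+8): 8 + j23 → |·| = √(8²+23²) = √593 ≈ 24.352, ∠ = arctan(23/8) ≈ 70.82°
|L| = 50 / 13088 ≈ 0.0038203
Gain = 20 log₁₀(0.0038203) ≈ -48.36 dB

-48.4 dB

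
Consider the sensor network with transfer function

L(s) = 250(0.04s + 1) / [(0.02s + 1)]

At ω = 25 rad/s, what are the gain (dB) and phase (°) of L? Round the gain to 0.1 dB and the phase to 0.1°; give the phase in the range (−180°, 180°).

At ω = 25 rad/s:
zero (1 + j25·0.04) = 1 + j1 → |·| ≈ 1.4142, ∠ ≈ 45.00°
pole (1 + j25·0.02) = 1 + j0.5 → |·| ≈ 1.118, ∠ ≈ 26.57°
|L| = 250 · 1.4142 / (1.118) ≈ 316.23
Gain = 20 log₁₀(316.23) ≈ 50.00 dB
∠L = (45.00°) − (26.57°) = 18.43°

50.0 dB, 18.4°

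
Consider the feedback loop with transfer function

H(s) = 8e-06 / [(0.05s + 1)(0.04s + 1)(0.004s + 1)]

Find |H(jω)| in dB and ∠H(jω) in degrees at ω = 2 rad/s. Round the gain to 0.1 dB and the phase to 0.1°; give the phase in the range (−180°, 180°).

-102.0 dB, -10.7°

At ω = 2 rad/s:
pole (1 + j2·0.05) = 1 + j0.1 → |·| ≈ 1.005, ∠ ≈ 5.71°
pole (1 + j2·0.04) = 1 + j0.08 → |·| ≈ 1.0032, ∠ ≈ 4.57°
pole (1 + j2·0.004) = 1 + j0.008 → |·| ≈ 1, ∠ ≈ 0.46°
|H| = 8e-06 · 1 / (1.005 · 1.0032 · 1) ≈ 7.9348e-06
Gain = 20 log₁₀(7.9348e-06) ≈ -102.01 dB
∠H = (0°) − (5.71° + 4.57° + 0.46°) = -10.74°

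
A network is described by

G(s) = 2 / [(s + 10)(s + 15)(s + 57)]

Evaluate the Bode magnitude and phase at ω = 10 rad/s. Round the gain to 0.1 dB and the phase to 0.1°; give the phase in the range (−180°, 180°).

-77.4 dB, -88.6°

At s = jω = j10:
pole (s+10): 10 + j10 → |·| = √(10²+10²) = √200 ≈ 14.142, ∠ = arctan(10/10) ≈ 45.00°
pole (s+15): 15 + j10 → |·| = √(15²+10²) = √325 ≈ 18.028, ∠ = arctan(10/15) ≈ 33.69°
pole (s+57): 57 + j10 → |·| = √(57²+10²) = √3349 ≈ 57.871, ∠ = arctan(10/57) ≈ 9.95°
|G| = 2 / 14754 ≈ 0.00013556
Gain = 20 log₁₀(0.00013556) ≈ -77.36 dB
∠G = 0.00° − 88.64° = -88.64°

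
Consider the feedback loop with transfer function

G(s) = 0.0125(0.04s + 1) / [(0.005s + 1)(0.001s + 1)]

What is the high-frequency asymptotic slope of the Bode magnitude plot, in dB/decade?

Each pole contributes −20 dB/decade at high frequency; each zero contributes +20 dB/decade.
Net: 1 zero(s) − 2 pole(s) → -20 dB/decade.

-20 dB/decade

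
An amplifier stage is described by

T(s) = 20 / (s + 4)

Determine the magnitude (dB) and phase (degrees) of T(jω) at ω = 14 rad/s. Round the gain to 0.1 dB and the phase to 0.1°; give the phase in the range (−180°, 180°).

Substitute s = j14:
Numerator: 20 = 20 + j0
Denominator: (j14) + 4 = 4 + j14
|N| = √(20² + 0²) ≈ 20, ∠N ≈ 0.00°
|D| = √(4² + 14²) ≈ 14.56, ∠D ≈ 74.05°
|T| = 20 / 14.56 ≈ 1.3736
Gain = 20 log₁₀(1.3736) ≈ 2.76 dB
∠T = 0.00° − 74.05° = -74.05°

2.8 dB, -74.1°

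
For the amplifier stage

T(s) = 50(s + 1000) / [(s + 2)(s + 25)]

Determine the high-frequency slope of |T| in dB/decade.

Each pole contributes −20 dB/decade at high frequency; each zero contributes +20 dB/decade.
Net: 1 zero(s) − 2 pole(s) → -20 dB/decade.

-20 dB/decade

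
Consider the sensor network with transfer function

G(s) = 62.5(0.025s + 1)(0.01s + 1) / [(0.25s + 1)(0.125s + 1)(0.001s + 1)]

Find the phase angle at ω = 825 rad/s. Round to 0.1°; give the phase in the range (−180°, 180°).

At ω = 825 rad/s:
zero (1 + j825·0.025) = 1 + j20.625 → |·| ≈ 20.649, ∠ ≈ 87.22°
zero (1 + j825·0.01) = 1 + j8.25 → |·| ≈ 8.3104, ∠ ≈ 83.09°
pole (1 + j825·0.25) = 1 + j206.25 → |·| ≈ 206.25, ∠ ≈ 89.72°
pole (1 + j825·0.125) = 1 + j103.125 → |·| ≈ 103.13, ∠ ≈ 89.44°
pole (1 + j825·0.001) = 1 + j0.825 → |·| ≈ 1.2964, ∠ ≈ 39.52°
∠G = (87.22° + 83.09°) − (89.72° + 89.44° + 39.52°) = -48.37°

-48.4°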